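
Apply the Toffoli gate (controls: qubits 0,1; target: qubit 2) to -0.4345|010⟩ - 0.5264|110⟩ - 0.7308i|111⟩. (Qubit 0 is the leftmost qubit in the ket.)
-0.4345|010⟩ - 0.7308i|110⟩ - 0.5264|111⟩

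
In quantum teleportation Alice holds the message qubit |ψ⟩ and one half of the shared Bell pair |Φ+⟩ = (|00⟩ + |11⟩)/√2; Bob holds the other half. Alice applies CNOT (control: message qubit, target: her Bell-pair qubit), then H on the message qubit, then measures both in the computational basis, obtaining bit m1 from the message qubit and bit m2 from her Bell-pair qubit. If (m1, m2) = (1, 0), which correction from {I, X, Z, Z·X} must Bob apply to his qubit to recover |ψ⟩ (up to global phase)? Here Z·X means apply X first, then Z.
Z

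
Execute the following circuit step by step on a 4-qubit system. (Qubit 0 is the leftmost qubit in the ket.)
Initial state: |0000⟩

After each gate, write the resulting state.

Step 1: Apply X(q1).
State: |0100⟩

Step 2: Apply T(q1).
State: (1/√2 + (1/√2)i)|0100⟩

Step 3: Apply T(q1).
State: i|0100⟩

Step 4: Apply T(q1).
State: (-1/√2 + (1/√2)i)|0100⟩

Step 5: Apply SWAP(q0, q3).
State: (-1/√2 + (1/√2)i)|0100⟩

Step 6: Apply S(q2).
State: (-1/√2 + (1/√2)i)|0100⟩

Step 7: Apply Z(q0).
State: (-1/√2 + (1/√2)i)|0100⟩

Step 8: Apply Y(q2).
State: (-1/√2 - (1/√2)i)|0110⟩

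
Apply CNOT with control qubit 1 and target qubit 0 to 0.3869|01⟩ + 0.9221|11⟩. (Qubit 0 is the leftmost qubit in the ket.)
0.9221|01⟩ + 0.3869|11⟩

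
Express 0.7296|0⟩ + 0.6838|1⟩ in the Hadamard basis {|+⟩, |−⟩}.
0.9994|+⟩ + 0.03239|−⟩

With |ψ⟩ = α|0⟩ + β|1⟩, the Hadamard-basis coefficients are ⟨+|ψ⟩ = (α + β)/√2 and ⟨−|ψ⟩ = (α − β)/√2.
Here α = 0.7296, β = 0.6838: (α + β)/√2 = 0.9994, (α − β)/√2 = 0.03239.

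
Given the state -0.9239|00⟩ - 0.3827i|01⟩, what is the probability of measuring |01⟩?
0.1465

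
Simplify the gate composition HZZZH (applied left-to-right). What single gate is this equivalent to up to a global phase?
X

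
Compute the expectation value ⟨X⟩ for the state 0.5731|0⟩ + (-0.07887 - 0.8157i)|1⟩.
-0.0904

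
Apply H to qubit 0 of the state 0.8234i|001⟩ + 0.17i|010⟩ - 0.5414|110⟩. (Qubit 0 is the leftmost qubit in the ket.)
0.5822i|001⟩ + (-0.3828 + 0.1202i)|010⟩ + 0.5822i|101⟩ + (0.3828 + 0.1202i)|110⟩

H on qubit 0 mixes each pair of kets that differ only in qubit 0: amplitudes (a, b) of (|…0…⟩, |…1…⟩) become ((a + b)/√2, (a − b)/√2). Kets absent from the input have amplitude 0.
(|001⟩, |101⟩): (a, b) = (0.8234i, 0) → (0.5822i, 0.5822i)
(|010⟩, |110⟩): (a, b) = (0.17i, -0.5414) → ((-0.3828 + 0.1202i), (0.3828 + 0.1202i))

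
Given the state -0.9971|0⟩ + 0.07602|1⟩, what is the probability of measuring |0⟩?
0.9942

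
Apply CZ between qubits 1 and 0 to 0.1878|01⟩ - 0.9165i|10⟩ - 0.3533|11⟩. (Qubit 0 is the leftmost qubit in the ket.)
0.1878|01⟩ - 0.9165i|10⟩ + 0.3533|11⟩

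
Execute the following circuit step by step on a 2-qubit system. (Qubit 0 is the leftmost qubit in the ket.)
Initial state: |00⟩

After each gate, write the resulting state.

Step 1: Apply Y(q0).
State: i|10⟩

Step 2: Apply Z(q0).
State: -i|10⟩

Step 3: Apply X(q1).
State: -i|11⟩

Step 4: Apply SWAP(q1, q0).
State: -i|11⟩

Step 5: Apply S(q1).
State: |11⟩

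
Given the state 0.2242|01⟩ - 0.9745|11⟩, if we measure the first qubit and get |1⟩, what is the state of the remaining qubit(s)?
-|1⟩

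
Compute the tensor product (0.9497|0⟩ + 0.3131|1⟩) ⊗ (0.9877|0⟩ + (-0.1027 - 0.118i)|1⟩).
0.938|00⟩ + (-0.09753 - 0.1121i)|01⟩ + 0.3092|10⟩ + (-0.03216 - 0.03695i)|11⟩

amp(|b₁b₂…⟩) = product of the factor amplitudes for bits b₁, b₂, …; only kets whose every factor amplitude is nonzero survive.
|00⟩: (0.9497)(0.9877) = 0.938
|01⟩: (0.9497)(-0.1027 - 0.118i) = (-0.09753 - 0.1121i)
|10⟩: (0.3131)(0.9877) = 0.3092
|11⟩: (0.3131)(-0.1027 - 0.118i) = (-0.03216 - 0.03695i)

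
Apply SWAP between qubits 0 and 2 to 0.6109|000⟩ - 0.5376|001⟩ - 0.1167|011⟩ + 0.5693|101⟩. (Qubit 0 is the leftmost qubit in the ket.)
0.6109|000⟩ - 0.5376|100⟩ + 0.5693|101⟩ - 0.1167|110⟩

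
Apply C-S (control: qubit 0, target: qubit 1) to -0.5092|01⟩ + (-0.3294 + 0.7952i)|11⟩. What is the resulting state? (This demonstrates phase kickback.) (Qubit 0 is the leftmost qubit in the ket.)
-0.5092|01⟩ + (-0.7952 - 0.3294i)|11⟩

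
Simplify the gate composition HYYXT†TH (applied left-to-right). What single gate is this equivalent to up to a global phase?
Z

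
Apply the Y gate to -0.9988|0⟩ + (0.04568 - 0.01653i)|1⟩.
(-0.01653 - 0.04568i)|0⟩ - 0.9988i|1⟩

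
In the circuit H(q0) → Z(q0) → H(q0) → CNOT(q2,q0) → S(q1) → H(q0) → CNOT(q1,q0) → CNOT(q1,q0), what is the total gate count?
8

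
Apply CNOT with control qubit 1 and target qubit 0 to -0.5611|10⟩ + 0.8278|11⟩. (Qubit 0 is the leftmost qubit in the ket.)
0.8278|01⟩ - 0.5611|10⟩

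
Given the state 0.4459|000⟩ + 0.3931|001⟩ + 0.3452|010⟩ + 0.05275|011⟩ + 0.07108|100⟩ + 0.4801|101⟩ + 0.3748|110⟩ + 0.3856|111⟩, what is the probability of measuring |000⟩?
0.1988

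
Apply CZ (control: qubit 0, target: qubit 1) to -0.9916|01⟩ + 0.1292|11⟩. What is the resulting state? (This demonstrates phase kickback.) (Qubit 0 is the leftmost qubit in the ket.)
-0.9916|01⟩ - 0.1292|11⟩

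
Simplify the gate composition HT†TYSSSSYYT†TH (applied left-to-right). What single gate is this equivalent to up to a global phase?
Y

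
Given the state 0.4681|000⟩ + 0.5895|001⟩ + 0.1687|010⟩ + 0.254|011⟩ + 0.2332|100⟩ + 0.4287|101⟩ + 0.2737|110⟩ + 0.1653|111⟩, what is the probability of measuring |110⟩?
0.07491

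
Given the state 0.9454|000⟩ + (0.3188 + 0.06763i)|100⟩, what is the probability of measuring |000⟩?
0.8938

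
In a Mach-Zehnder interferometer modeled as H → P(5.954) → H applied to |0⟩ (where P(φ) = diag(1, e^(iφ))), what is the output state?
(0.9732 - 0.1616i)|0⟩ + (0.02685 + 0.1616i)|1⟩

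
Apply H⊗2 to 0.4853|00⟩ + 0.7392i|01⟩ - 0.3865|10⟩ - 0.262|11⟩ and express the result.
(-0.0816 + 0.3696i)|00⟩ + (0.1804 - 0.3696i)|01⟩ + (0.5669 + 0.3696i)|10⟩ + (0.3049 - 0.3696i)|11⟩

H⊗2 gives amp(|y⟩) = (1/2) Σ_x (−1)^(x·y) amp(|x⟩), where x·y is the number of positions in which both x and y have a 1.
|00⟩: (0.4853 + 0.7392i - 0.3865 - 0.262)/2 = (-0.0816 + 0.3696i)
|01⟩: (0.4853 - 0.7392i - 0.3865 + 0.262)/2 = (0.1804 - 0.3696i)
|10⟩: (0.4853 + 0.7392i + 0.3865 + 0.262)/2 = (0.5669 + 0.3696i)
|11⟩: (0.4853 - 0.7392i + 0.3865 - 0.262)/2 = (0.3049 - 0.3696i)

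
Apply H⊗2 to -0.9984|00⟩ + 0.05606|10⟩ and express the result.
-0.4712|00⟩ - 0.4712|01⟩ - 0.5272|10⟩ - 0.5272|11⟩

H⊗2 gives amp(|y⟩) = (1/2) Σ_x (−1)^(x·y) amp(|x⟩), where x·y is the number of positions in which both x and y have a 1.
|00⟩: (-0.9984 + 0.05606)/2 = -0.4712
|01⟩: (-0.9984 + 0.05606)/2 = -0.4712
|10⟩: (-0.9984 - 0.05606)/2 = -0.5272
|11⟩: (-0.9984 - 0.05606)/2 = -0.5272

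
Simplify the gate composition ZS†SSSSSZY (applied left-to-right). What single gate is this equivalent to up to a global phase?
Y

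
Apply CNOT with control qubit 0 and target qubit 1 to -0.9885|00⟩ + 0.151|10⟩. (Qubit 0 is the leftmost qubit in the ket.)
-0.9885|00⟩ + 0.151|11⟩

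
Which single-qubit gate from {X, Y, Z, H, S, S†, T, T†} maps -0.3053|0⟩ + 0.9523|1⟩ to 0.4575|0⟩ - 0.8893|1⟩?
H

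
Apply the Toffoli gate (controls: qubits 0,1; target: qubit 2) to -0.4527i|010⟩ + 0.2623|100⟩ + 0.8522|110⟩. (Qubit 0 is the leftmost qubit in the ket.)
-0.4527i|010⟩ + 0.2623|100⟩ + 0.8522|111⟩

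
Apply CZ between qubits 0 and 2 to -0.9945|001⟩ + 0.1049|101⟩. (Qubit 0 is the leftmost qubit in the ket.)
-0.9945|001⟩ - 0.1049|101⟩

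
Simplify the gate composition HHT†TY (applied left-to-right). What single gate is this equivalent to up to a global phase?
Y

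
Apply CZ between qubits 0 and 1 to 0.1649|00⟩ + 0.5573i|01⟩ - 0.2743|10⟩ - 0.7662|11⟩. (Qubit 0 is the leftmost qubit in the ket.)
0.1649|00⟩ + 0.5573i|01⟩ - 0.2743|10⟩ + 0.7662|11⟩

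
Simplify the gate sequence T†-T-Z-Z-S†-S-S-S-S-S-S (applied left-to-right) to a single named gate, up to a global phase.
S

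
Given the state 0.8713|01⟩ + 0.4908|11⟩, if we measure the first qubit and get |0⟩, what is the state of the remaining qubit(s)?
|1⟩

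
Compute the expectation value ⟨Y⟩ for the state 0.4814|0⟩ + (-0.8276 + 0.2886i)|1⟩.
0.2779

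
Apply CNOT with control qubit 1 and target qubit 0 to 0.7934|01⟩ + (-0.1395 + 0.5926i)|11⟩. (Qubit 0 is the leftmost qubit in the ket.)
(-0.1395 + 0.5926i)|01⟩ + 0.7934|11⟩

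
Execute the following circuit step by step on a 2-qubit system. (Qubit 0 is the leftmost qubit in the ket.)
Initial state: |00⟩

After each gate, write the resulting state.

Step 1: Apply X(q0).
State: |10⟩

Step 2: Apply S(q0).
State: i|10⟩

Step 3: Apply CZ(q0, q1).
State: i|10⟩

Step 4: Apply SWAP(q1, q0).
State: i|01⟩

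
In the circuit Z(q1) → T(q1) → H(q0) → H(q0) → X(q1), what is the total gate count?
5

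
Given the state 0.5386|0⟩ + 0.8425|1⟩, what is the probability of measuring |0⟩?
0.2901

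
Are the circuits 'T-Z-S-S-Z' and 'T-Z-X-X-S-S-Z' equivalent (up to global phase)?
Yes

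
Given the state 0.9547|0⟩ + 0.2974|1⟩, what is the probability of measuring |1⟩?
0.08845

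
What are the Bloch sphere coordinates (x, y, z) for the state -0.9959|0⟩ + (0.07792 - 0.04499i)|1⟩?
(-0.1552, 0.08961, 0.9837)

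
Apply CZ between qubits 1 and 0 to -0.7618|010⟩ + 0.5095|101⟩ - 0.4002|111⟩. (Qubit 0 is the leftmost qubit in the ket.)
-0.7618|010⟩ + 0.5095|101⟩ + 0.4002|111⟩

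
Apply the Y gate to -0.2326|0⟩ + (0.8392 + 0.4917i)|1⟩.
(0.4917 - 0.8392i)|0⟩ - 0.2326i|1⟩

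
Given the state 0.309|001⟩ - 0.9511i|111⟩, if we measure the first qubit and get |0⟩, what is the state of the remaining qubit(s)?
|01⟩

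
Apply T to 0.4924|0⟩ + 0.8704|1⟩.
0.4924|0⟩ + (0.6155 + 0.6155i)|1⟩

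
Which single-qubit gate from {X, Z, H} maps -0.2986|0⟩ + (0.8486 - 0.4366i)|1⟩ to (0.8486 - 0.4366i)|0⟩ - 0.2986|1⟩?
X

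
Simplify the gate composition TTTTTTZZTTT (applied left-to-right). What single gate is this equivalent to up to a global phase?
T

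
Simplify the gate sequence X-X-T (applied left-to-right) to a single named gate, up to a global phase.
T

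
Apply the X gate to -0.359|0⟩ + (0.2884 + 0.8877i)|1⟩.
(0.2884 + 0.8877i)|0⟩ - 0.359|1⟩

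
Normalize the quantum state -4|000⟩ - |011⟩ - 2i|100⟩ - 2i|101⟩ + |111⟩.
-0.7845|000⟩ - 0.1961|011⟩ - 0.3922i|100⟩ - 0.3922i|101⟩ + 0.1961|111⟩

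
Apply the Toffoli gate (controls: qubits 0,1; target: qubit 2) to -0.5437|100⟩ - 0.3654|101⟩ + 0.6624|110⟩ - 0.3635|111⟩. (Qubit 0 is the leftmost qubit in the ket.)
-0.5437|100⟩ - 0.3654|101⟩ - 0.3635|110⟩ + 0.6624|111⟩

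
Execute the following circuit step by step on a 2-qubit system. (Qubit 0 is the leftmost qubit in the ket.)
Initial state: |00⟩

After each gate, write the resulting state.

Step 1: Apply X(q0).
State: |10⟩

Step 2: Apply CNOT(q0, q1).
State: |11⟩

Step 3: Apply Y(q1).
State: -i|10⟩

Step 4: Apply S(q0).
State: |10⟩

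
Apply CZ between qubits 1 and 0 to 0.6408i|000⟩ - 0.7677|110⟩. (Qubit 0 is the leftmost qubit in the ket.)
0.6408i|000⟩ + 0.7677|110⟩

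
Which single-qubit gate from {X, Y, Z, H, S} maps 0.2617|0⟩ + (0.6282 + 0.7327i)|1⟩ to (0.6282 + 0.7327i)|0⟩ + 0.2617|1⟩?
X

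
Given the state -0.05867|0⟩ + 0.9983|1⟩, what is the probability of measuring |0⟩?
0.003442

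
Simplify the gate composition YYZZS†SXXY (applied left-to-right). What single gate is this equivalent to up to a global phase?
Y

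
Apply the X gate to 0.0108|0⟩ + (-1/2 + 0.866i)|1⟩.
(-1/2 + 0.866i)|0⟩ + 0.0108|1⟩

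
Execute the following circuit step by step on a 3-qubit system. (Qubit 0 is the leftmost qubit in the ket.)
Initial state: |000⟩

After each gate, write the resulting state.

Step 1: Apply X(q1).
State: |010⟩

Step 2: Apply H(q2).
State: 1/√2|010⟩ + 1/√2|011⟩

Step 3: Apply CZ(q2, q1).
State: 1/√2|010⟩ - 1/√2|011⟩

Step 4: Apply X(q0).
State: 1/√2|110⟩ - 1/√2|111⟩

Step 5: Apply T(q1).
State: (1/2 + (1/2)i)|110⟩ + (-1/2 - (1/2)i)|111⟩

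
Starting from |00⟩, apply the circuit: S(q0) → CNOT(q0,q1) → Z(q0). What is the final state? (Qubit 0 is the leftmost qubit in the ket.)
|00⟩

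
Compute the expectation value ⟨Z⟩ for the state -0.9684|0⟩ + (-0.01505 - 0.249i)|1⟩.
0.8756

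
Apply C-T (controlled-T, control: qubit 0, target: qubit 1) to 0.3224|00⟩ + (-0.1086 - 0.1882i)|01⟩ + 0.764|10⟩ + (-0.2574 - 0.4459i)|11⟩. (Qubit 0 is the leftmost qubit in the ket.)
0.3224|00⟩ + (-0.1086 - 0.1882i)|01⟩ + 0.764|10⟩ + (0.1333 - 0.4973i)|11⟩

C-T leaves the control-|0⟩ kets |00⟩, |01⟩ unchanged and applies T to qubit 1 on the control-|1⟩ pair (|10⟩, |11⟩).
T = [[1, 0], [0, (1/√2 + (1/√2)i)]].
With a = amp(|10⟩) = 0.764 and b = amp(|11⟩) = (-0.2574 - 0.4459i):
new amp(|10⟩) = (1)·a = 0.764
new amp(|11⟩) = (1/√2 + (1/√2)i)·b = (0.1333 - 0.4973i)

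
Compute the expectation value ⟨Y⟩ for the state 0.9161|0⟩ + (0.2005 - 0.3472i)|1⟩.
-0.6361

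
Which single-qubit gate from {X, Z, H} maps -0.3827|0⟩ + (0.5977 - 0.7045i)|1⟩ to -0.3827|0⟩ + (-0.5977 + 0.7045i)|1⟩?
Z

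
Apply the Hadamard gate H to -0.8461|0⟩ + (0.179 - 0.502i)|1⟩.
(-0.4717 - 0.355i)|0⟩ + (-0.7249 + 0.355i)|1⟩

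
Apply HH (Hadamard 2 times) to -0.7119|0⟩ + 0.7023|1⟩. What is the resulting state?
-0.7119|0⟩ + 0.7023|1⟩

H² = I, so an even number of Hadamards cancels: H^2 = I and the state is unchanged.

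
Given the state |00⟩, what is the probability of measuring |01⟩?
0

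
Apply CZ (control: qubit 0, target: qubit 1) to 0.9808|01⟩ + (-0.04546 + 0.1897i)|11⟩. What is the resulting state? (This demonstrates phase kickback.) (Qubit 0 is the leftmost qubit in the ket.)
0.9808|01⟩ + (0.04546 - 0.1897i)|11⟩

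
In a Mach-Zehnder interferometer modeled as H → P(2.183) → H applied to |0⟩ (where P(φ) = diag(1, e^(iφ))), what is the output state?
(0.2127 + 0.4092i)|0⟩ + (0.7873 - 0.4092i)|1⟩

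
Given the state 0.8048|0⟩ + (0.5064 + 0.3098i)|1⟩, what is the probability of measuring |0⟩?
0.6477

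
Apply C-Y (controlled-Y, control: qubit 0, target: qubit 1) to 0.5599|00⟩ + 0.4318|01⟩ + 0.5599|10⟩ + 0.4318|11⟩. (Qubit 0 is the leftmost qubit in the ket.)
0.5599|00⟩ + 0.4318|01⟩ - 0.4318i|10⟩ + 0.5599i|11⟩

C-Y leaves the control-|0⟩ kets |00⟩, |01⟩ unchanged and applies Y to qubit 1 on the control-|1⟩ pair (|10⟩, |11⟩).
Y = [[0, -i], [i, 0]].
With a = amp(|10⟩) = 0.5599 and b = amp(|11⟩) = 0.4318:
new amp(|10⟩) = (-i)·b = -0.4318i
new amp(|11⟩) = (i)·a = 0.5599i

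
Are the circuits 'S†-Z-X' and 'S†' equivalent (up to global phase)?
No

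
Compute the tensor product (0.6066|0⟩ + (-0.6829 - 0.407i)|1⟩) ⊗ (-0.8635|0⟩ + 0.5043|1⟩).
-0.5238|00⟩ + 0.3059|01⟩ + (0.5897 + 0.3514i)|10⟩ + (-0.3444 - 0.2053i)|11⟩

amp(|b₁b₂…⟩) = product of the factor amplitudes for bits b₁, b₂, …; only kets whose every factor amplitude is nonzero survive.
|00⟩: (0.6066)(-0.8635) = -0.5238
|01⟩: (0.6066)(0.5043) = 0.3059
|10⟩: (-0.6829 - 0.407i)(-0.8635) = (0.5897 + 0.3514i)
|11⟩: (-0.6829 - 0.407i)(0.5043) = (-0.3444 - 0.2053i)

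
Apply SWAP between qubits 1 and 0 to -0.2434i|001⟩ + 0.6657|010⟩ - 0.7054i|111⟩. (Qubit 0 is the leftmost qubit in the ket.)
-0.2434i|001⟩ + 0.6657|100⟩ - 0.7054i|111⟩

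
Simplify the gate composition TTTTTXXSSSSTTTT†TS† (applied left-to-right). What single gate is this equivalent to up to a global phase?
S†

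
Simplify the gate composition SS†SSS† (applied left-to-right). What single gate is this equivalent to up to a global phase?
S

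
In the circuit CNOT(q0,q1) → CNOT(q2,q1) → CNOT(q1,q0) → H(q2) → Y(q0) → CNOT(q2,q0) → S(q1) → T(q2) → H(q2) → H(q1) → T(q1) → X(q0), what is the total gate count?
12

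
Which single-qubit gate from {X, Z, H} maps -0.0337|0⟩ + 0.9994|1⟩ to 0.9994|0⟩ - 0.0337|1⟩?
X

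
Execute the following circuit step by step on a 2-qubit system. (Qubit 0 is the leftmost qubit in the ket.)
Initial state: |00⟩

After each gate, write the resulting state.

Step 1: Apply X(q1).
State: |01⟩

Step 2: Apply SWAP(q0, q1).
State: |10⟩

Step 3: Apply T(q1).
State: |10⟩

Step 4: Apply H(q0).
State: 1/√2|00⟩ - 1/√2|10⟩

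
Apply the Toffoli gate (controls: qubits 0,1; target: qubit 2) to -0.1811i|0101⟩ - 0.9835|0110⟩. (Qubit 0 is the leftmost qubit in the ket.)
-0.1811i|0101⟩ - 0.9835|0110⟩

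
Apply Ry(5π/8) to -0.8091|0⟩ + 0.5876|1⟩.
-0.9381|0⟩ - 0.3463|1⟩

Ry(5π/8) = [[cos(θ/2), −sin(θ/2)], [sin(θ/2), cos(θ/2)]]; θ = 5π/8, cos(θ/2) ≈ 0.55557, sin(θ/2) ≈ 0.83147.
With a = amp(|0⟩) = -0.8091 and b = amp(|1⟩) = 0.5876:
new amp(|0⟩) = (0.55557)·a + (-0.83147)·b = -0.9381
new amp(|1⟩) = (0.83147)·a + (0.55557)·b = -0.3463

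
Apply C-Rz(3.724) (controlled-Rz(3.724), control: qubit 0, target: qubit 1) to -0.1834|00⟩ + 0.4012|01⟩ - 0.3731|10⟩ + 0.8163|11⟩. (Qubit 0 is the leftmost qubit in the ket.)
-0.1834|00⟩ + 0.4012|01⟩ + (0.1071 + 0.3574i)|10⟩ + (-0.2344 + 0.7819i)|11⟩

C-Rz(3.724) leaves the control-|0⟩ kets |00⟩, |01⟩ unchanged and applies Rz(3.724) to qubit 1 on the control-|1⟩ pair (|10⟩, |11⟩).
Rz(3.724) = [[e^(−iθ/2), 0], [0, e^(iθ/2)]] with e^(±iθ/2) = cos(θ/2) ± i·sin(θ/2); θ = 3.724, cos(θ/2) ≈ -0.287105, sin(θ/2) ≈ 0.957899.
With a = amp(|10⟩) = -0.3731 and b = amp(|11⟩) = 0.8163:
new amp(|10⟩) = (-0.287105 - 0.957899i)·a = (0.1071 + 0.3574i)
new amp(|11⟩) = (-0.287105 + 0.957899i)·b = (-0.2344 + 0.7819i)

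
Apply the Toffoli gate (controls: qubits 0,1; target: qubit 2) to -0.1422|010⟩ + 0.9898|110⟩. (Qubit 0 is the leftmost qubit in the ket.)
-0.1422|010⟩ + 0.9898|111⟩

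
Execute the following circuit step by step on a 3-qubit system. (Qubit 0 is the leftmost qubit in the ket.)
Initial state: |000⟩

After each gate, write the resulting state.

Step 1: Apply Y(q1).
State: i|010⟩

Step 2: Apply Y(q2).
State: -|011⟩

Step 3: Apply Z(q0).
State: -|011⟩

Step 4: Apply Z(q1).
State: |011⟩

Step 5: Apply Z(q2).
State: -|011⟩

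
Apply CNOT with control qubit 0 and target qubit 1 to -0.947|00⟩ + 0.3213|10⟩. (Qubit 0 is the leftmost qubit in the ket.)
-0.947|00⟩ + 0.3213|11⟩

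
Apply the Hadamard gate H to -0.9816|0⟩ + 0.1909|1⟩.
-0.5591|0⟩ - 0.8291|1⟩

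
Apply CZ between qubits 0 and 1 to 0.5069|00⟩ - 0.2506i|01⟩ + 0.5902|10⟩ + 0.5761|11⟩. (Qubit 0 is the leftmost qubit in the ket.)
0.5069|00⟩ - 0.2506i|01⟩ + 0.5902|10⟩ - 0.5761|11⟩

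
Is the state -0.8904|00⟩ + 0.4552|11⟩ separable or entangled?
Entangled

Writing the state as a|00⟩ + b|01⟩ + c|10⟩ + d|11⟩, it is a product state iff ad − bc = 0.
Here (a, b, c, d) = (-0.8904, 0, 0, 0.4552): ad − bc = (-0.8904)(0.4552) − (0)(0) = -0.4053 ≠ 0, so the state is entangled.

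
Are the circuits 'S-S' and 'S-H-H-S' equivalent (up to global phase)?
Yes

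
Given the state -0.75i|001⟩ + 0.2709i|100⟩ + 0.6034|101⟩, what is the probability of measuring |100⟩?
0.07339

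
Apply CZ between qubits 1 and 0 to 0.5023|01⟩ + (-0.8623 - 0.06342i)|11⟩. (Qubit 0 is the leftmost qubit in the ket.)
0.5023|01⟩ + (0.8623 + 0.06342i)|11⟩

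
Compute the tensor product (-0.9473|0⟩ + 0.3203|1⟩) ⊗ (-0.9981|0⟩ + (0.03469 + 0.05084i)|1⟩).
0.9455|00⟩ + (-0.03286 - 0.04816i)|01⟩ - 0.3197|10⟩ + (0.01111 + 0.01628i)|11⟩

amp(|b₁b₂…⟩) = product of the factor amplitudes for bits b₁, b₂, …; only kets whose every factor amplitude is nonzero survive.
|00⟩: (-0.9473)(-0.9981) = 0.9455
|01⟩: (-0.9473)(0.03469 + 0.05084i) = (-0.03286 - 0.04816i)
|10⟩: (0.3203)(-0.9981) = -0.3197
|11⟩: (0.3203)(0.03469 + 0.05084i) = (0.01111 + 0.01628i)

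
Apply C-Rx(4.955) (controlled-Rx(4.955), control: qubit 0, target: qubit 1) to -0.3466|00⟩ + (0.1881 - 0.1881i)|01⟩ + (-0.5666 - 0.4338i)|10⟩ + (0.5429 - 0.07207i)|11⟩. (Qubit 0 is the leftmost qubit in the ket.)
-0.3466|00⟩ + (0.1881 - 0.1881i)|01⟩ + (0.4018 + 0.006994i)|10⟩ + (-0.6949 + 0.406i)|11⟩

C-Rx(4.955) leaves the control-|0⟩ kets |00⟩, |01⟩ unchanged and applies Rx(4.955) to qubit 1 on the control-|1⟩ pair (|10⟩, |11⟩).
Rx(4.955) = [[cos(θ/2), −i·sin(θ/2)], [−i·sin(θ/2), cos(θ/2)]]; θ = 4.955, cos(θ/2) ≈ -0.787476, sin(θ/2) ≈ 0.616345.
With a = amp(|10⟩) = (-0.5666 - 0.4338i) and b = amp(|11⟩) = (0.5429 - 0.07207i):
new amp(|10⟩) = (-0.787476)·a + (-0.616345i)·b = (0.4018 + 0.006994i)
new amp(|11⟩) = (-0.616345i)·a + (-0.787476)·b = (-0.6949 + 0.406i)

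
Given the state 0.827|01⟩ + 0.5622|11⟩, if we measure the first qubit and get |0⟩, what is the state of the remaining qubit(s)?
|1⟩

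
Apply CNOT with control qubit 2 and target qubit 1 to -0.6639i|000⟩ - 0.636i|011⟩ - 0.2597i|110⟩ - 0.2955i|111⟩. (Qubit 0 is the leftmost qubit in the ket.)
-0.6639i|000⟩ - 0.636i|001⟩ - 0.2955i|101⟩ - 0.2597i|110⟩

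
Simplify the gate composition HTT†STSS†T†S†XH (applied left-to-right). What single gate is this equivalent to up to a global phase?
Z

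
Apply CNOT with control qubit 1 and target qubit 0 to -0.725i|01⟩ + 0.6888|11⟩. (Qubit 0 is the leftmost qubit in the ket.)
0.6888|01⟩ - 0.725i|11⟩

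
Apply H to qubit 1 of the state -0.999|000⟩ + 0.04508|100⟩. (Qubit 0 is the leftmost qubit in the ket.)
-0.7064|000⟩ - 0.7064|010⟩ + 0.03188|100⟩ + 0.03188|110⟩

H on qubit 1 mixes each pair of kets that differ only in qubit 1: amplitudes (a, b) of (|…0…⟩, |…1…⟩) become ((a + b)/√2, (a − b)/√2). Kets absent from the input have amplitude 0.
(|000⟩, |010⟩): (a, b) = (-0.999, 0) → (-0.7064, -0.7064)
(|100⟩, |110⟩): (a, b) = (0.04508, 0) → (0.03188, 0.03188)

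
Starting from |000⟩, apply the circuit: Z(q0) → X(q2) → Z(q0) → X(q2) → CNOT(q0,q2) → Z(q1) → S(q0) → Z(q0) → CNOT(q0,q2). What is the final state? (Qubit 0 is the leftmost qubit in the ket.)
|000⟩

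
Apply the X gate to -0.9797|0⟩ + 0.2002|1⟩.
0.2002|0⟩ - 0.9797|1⟩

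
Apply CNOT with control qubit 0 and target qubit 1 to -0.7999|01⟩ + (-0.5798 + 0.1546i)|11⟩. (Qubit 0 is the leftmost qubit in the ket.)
-0.7999|01⟩ + (-0.5798 + 0.1546i)|10⟩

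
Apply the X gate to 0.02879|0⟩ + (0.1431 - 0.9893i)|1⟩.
(0.1431 - 0.9893i)|0⟩ + 0.02879|1⟩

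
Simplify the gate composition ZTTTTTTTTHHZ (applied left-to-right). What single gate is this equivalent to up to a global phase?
I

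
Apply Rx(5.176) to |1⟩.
-0.5257i|0⟩ - 0.8506|1⟩

Rx(5.176) = [[cos(θ/2), −i·sin(θ/2)], [−i·sin(θ/2), cos(θ/2)]]; θ = 5.176, cos(θ/2) ≈ -0.850641, sin(θ/2) ≈ 0.525747.
With a = amp(|0⟩) = 0 and b = amp(|1⟩) = 1:
new amp(|0⟩) = (-0.850641)·a + (-0.525747i)·b = -0.5257i
new amp(|1⟩) = (-0.525747i)·a + (-0.850641)·b = -0.8506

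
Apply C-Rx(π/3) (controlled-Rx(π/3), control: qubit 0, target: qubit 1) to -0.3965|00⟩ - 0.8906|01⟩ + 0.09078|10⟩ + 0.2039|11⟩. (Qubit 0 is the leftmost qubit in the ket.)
-0.3965|00⟩ - 0.8906|01⟩ + (0.07862 - 0.102i)|10⟩ + (0.1766 - 0.04539i)|11⟩

C-Rx(π/3) leaves the control-|0⟩ kets |00⟩, |01⟩ unchanged and applies Rx(π/3) to qubit 1 on the control-|1⟩ pair (|10⟩, |11⟩).
Rx(π/3) = [[cos(θ/2), −i·sin(θ/2)], [−i·sin(θ/2), cos(θ/2)]]; θ = π/3, cos(θ/2) ≈ 0.866025, sin(θ/2) ≈ 0.5.
With a = amp(|10⟩) = 0.09078 and b = amp(|11⟩) = 0.2039:
new amp(|10⟩) = (0.866025)·a + (-0.5i)·b = (0.07862 - 0.102i)
new amp(|11⟩) = (-0.5i)·a + (0.866025)·b = (0.1766 - 0.04539i)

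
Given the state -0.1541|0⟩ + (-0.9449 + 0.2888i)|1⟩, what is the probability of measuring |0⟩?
0.02375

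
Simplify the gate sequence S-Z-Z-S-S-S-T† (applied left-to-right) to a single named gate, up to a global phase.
T†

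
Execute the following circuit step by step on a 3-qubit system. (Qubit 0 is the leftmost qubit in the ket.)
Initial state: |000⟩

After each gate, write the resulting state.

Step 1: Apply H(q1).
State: 1/√2|000⟩ + 1/√2|010⟩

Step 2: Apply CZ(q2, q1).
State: 1/√2|000⟩ + 1/√2|010⟩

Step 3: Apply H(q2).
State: 1/2|000⟩ + 1/2|001⟩ + 1/2|010⟩ + 1/2|011⟩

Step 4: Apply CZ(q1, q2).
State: 1/2|000⟩ + 1/2|001⟩ + 1/2|010⟩ - 1/2|011⟩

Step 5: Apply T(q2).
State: 1/2|000⟩ + (1/√8 + (1/√8)i)|001⟩ + 1/2|010⟩ + (-1/√8 - (1/√8)i)|011⟩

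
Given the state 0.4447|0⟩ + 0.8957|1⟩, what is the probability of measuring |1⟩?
0.8023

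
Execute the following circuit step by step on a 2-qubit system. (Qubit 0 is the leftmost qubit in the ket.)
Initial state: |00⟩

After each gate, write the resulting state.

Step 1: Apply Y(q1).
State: i|01⟩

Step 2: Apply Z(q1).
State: -i|01⟩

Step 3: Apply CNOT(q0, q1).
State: -i|01⟩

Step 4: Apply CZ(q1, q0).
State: -i|01⟩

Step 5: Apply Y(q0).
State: |11⟩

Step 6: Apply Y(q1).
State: -i|10⟩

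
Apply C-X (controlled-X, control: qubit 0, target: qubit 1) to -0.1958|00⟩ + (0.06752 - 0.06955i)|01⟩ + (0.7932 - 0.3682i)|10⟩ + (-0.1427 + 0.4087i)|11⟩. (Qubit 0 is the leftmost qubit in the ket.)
-0.1958|00⟩ + (0.06752 - 0.06955i)|01⟩ + (-0.1427 + 0.4087i)|10⟩ + (0.7932 - 0.3682i)|11⟩

C-X leaves the control-|0⟩ kets |00⟩, |01⟩ unchanged and applies X to qubit 1 on the control-|1⟩ pair (|10⟩, |11⟩).
X = [[0, 1], [1, 0]].
With a = amp(|10⟩) = (0.7932 - 0.3682i) and b = amp(|11⟩) = (-0.1427 + 0.4087i):
new amp(|10⟩) = (1)·b = (-0.1427 + 0.4087i)
new amp(|11⟩) = (1)·a = (0.7932 - 0.3682i)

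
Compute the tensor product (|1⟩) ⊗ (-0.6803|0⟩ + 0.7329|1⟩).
-0.6803|10⟩ + 0.7329|11⟩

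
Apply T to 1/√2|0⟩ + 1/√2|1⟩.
1/√2|0⟩ + (1/2 + (1/2)i)|1⟩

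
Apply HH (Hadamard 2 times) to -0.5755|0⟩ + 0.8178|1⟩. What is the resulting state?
-0.5755|0⟩ + 0.8178|1⟩

H² = I, so an even number of Hadamards cancels: H^2 = I and the state is unchanged.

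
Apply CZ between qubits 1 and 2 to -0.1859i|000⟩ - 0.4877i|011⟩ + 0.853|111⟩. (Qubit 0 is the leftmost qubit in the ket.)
-0.1859i|000⟩ + 0.4877i|011⟩ - 0.853|111⟩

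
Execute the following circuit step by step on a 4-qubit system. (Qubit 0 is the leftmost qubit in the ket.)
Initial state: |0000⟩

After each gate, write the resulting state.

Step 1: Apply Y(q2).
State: i|0010⟩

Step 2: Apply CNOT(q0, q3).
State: i|0010⟩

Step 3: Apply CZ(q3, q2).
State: i|0010⟩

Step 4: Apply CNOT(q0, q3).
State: i|0010⟩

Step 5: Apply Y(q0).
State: -|1010⟩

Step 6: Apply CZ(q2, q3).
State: -|1010⟩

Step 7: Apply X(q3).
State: -|1011⟩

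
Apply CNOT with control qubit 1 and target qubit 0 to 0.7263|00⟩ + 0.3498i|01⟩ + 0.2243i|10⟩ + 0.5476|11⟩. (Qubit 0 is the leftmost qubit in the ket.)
0.7263|00⟩ + 0.5476|01⟩ + 0.2243i|10⟩ + 0.3498i|11⟩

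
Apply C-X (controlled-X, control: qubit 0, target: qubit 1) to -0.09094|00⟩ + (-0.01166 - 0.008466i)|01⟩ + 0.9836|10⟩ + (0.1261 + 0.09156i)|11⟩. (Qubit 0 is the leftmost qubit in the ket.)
-0.09094|00⟩ + (-0.01166 - 0.008466i)|01⟩ + (0.1261 + 0.09156i)|10⟩ + 0.9836|11⟩

C-X leaves the control-|0⟩ kets |00⟩, |01⟩ unchanged and applies X to qubit 1 on the control-|1⟩ pair (|10⟩, |11⟩).
X = [[0, 1], [1, 0]].
With a = amp(|10⟩) = 0.9836 and b = amp(|11⟩) = (0.1261 + 0.09156i):
new amp(|10⟩) = (1)·b = (0.1261 + 0.09156i)
new amp(|11⟩) = (1)·a = 0.9836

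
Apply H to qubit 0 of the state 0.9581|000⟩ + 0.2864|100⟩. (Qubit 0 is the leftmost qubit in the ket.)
0.88|000⟩ + 0.475|100⟩

H on qubit 0 mixes each pair of kets that differ only in qubit 0: amplitudes (a, b) of (|…0…⟩, |…1…⟩) become ((a + b)/√2, (a − b)/√2). Kets absent from the input have amplitude 0.
(|000⟩, |100⟩): (a, b) = (0.9581, 0.2864) → (0.88, 0.475)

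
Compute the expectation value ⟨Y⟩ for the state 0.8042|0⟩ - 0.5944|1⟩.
0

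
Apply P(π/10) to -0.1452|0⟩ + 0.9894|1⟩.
-0.1452|0⟩ + (0.941 + 0.3057i)|1⟩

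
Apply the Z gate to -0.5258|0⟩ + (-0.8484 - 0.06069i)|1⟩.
-0.5258|0⟩ + (0.8484 + 0.06069i)|1⟩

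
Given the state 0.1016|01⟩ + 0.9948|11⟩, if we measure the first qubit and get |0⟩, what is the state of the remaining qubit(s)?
|1⟩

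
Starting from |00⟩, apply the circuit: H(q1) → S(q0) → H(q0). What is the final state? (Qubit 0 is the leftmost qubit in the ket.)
1/2|00⟩ + 1/2|01⟩ + 1/2|10⟩ + 1/2|11⟩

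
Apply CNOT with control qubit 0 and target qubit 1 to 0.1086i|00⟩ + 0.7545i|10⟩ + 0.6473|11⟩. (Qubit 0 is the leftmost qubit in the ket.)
0.1086i|00⟩ + 0.6473|10⟩ + 0.7545i|11⟩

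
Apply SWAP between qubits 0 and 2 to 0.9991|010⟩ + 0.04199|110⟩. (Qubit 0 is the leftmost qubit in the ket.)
0.9991|010⟩ + 0.04199|011⟩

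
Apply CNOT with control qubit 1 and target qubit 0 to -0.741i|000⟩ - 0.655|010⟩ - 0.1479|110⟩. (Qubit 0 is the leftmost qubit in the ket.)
-0.741i|000⟩ - 0.1479|010⟩ - 0.655|110⟩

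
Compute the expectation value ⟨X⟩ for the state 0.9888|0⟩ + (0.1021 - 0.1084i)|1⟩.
0.2019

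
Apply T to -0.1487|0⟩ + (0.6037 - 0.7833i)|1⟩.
-0.1487|0⟩ + (0.9808 - 0.127i)|1⟩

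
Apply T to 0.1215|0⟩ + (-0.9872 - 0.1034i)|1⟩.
0.1215|0⟩ + (-0.6249 - 0.7712i)|1⟩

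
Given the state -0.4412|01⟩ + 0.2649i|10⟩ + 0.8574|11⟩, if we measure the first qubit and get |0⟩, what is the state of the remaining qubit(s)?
-|1⟩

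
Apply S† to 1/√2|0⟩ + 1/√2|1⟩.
1/√2|0⟩ - (1/√2)i|1⟩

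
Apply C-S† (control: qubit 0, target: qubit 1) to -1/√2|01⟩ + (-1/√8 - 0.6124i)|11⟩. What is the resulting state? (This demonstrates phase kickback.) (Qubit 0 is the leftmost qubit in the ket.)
-1/√2|01⟩ + (-0.6124 + (1/√8)i)|11⟩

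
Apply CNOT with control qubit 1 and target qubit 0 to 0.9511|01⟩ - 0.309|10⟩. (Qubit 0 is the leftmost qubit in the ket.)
-0.309|10⟩ + 0.9511|11⟩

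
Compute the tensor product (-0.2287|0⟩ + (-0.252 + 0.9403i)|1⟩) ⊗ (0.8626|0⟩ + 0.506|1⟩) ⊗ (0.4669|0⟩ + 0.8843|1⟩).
-0.09211|000⟩ - 0.1745|001⟩ - 0.05403|010⟩ - 0.1023|011⟩ + (-0.1015 + 0.3787i)|100⟩ + (-0.1922 + 0.7173i)|101⟩ + (-0.05954 + 0.2221i)|110⟩ + (-0.1128 + 0.4207i)|111⟩

amp(|b₁b₂…⟩) = product of the factor amplitudes for bits b₁, b₂, …; only kets whose every factor amplitude is nonzero survive.
|000⟩: (-0.2287)(0.8626)(0.4669) = -0.09211
|001⟩: (-0.2287)(0.8626)(0.8843) = -0.1745
|010⟩: (-0.2287)(0.506)(0.4669) = -0.05403
|011⟩: (-0.2287)(0.506)(0.8843) = -0.1023
|100⟩: (-0.252 + 0.9403i)(0.8626)(0.4669) = (-0.1015 + 0.3787i)
|101⟩: (-0.252 + 0.9403i)(0.8626)(0.8843) = (-0.1922 + 0.7173i)
|110⟩: (-0.252 + 0.9403i)(0.506)(0.4669) = (-0.05954 + 0.2221i)
|111⟩: (-0.252 + 0.9403i)(0.506)(0.8843) = (-0.1128 + 0.4207i)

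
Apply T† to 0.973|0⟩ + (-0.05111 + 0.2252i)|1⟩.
0.973|0⟩ + (0.1231 + 0.1954i)|1⟩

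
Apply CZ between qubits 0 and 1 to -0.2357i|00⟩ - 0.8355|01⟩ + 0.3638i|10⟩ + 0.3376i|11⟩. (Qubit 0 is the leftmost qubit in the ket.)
-0.2357i|00⟩ - 0.8355|01⟩ + 0.3638i|10⟩ - 0.3376i|11⟩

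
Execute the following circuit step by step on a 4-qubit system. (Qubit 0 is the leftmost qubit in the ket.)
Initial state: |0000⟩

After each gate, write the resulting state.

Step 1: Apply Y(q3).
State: i|0001⟩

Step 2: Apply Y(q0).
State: -|1001⟩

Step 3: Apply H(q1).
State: -1/√2|1001⟩ - 1/√2|1101⟩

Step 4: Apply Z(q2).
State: -1/√2|1001⟩ - 1/√2|1101⟩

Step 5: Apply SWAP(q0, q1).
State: -1/√2|0101⟩ - 1/√2|1101⟩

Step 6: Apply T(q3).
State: (-1/2 - (1/2)i)|0101⟩ + (-1/2 - (1/2)i)|1101⟩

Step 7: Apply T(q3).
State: -(1/√2)i|0101⟩ - (1/√2)i|1101⟩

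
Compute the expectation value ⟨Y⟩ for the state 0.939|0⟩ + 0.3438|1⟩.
0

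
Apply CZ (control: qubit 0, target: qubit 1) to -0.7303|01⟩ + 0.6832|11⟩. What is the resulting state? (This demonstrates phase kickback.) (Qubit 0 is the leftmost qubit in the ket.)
-0.7303|01⟩ - 0.6832|11⟩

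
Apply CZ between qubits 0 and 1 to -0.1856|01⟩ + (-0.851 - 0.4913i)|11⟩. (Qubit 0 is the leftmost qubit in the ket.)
-0.1856|01⟩ + (0.851 + 0.4913i)|11⟩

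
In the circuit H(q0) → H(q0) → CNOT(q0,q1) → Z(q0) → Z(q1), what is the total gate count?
5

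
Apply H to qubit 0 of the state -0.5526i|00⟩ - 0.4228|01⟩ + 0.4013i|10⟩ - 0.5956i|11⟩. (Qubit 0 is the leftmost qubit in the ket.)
-0.107i|00⟩ + (-0.299 - 0.4212i)|01⟩ - 0.6745i|10⟩ + (-0.299 + 0.4212i)|11⟩

H on qubit 0 mixes each pair of kets that differ only in qubit 0: amplitudes (a, b) of (|…0…⟩, |…1…⟩) become ((a + b)/√2, (a − b)/√2). Kets absent from the input have amplitude 0.
(|00⟩, |10⟩): (a, b) = (-0.5526i, 0.4013i) → (-0.107i, -0.6745i)
(|01⟩, |11⟩): (a, b) = (-0.4228, -0.5956i) → ((-0.299 - 0.4212i), (-0.299 + 0.4212i))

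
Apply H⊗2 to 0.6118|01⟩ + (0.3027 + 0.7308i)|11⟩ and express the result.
(0.4573 + 0.3654i)|00⟩ + (-0.4573 - 0.3654i)|01⟩ + (0.1546 - 0.3654i)|10⟩ + (-0.1546 + 0.3654i)|11⟩

H⊗2 gives amp(|y⟩) = (1/2) Σ_x (−1)^(x·y) amp(|x⟩), where x·y is the number of positions in which both x and y have a 1.
|00⟩: (0.6118 + (0.3027 + 0.7308i))/2 = (0.4573 + 0.3654i)
|01⟩: (-0.6118 - (0.3027 + 0.7308i))/2 = (-0.4573 - 0.3654i)
|10⟩: (0.6118 - (0.3027 + 0.7308i))/2 = (0.1546 - 0.3654i)
|11⟩: (-0.6118 + (0.3027 + 0.7308i))/2 = (-0.1546 + 0.3654i)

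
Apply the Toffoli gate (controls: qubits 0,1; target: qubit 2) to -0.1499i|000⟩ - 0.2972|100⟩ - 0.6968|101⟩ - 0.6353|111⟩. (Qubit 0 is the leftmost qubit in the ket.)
-0.1499i|000⟩ - 0.2972|100⟩ - 0.6968|101⟩ - 0.6353|110⟩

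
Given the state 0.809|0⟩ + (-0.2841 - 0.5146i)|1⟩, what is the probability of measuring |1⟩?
0.3455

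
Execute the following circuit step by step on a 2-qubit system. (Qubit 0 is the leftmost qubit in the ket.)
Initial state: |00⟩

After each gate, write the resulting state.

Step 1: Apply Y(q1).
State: i|01⟩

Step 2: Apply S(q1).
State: -|01⟩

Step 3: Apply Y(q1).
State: i|00⟩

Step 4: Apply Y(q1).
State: -|01⟩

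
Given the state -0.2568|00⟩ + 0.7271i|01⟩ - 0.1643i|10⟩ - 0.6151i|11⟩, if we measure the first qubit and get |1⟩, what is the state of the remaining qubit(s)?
-0.2581i|0⟩ - 0.9661i|1⟩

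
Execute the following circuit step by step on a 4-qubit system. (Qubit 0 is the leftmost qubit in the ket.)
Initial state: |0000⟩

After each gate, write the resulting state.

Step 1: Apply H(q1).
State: 1/√2|0000⟩ + 1/√2|0100⟩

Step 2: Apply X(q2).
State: 1/√2|0010⟩ + 1/√2|0110⟩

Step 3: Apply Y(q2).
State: -(1/√2)i|0000⟩ - (1/√2)i|0100⟩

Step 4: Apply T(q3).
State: -(1/√2)i|0000⟩ - (1/√2)i|0100⟩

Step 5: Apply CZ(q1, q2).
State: -(1/√2)i|0000⟩ - (1/√2)i|0100⟩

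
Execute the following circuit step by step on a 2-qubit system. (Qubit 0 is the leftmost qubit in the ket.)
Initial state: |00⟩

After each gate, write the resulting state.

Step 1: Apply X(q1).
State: |01⟩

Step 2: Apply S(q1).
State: i|01⟩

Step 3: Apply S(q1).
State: -|01⟩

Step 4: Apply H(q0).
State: -1/√2|01⟩ - 1/√2|11⟩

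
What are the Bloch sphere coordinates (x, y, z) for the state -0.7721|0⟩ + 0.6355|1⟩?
(-0.9813, 0, 0.1923)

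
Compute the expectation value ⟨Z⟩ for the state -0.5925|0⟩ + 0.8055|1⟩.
-0.2978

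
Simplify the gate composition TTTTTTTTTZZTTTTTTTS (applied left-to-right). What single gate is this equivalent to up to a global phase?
S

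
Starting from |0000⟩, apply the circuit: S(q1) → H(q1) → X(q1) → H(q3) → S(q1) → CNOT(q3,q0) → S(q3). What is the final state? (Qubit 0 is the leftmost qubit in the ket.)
1/2|0000⟩ + (1/2)i|0100⟩ + (1/2)i|1001⟩ - 1/2|1101⟩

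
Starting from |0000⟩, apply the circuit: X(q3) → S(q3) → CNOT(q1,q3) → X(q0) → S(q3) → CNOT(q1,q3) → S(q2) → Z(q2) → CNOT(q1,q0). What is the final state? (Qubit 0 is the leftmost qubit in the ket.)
-|1001⟩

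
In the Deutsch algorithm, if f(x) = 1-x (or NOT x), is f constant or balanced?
Balanced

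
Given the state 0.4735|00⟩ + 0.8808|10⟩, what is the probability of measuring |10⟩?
0.7758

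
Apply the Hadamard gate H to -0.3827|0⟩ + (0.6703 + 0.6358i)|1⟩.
(0.2034 + 0.4496i)|0⟩ + (-0.7446 - 0.4496i)|1⟩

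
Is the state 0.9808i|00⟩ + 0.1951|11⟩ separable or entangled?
Entangled

Writing the state as a|00⟩ + b|01⟩ + c|10⟩ + d|11⟩, it is a product state iff ad − bc = 0.
Here (a, b, c, d) = (0.9808i, 0, 0, 0.1951): ad − bc = (0.9808i)(0.1951) − (0)(0) = 0.1914i ≠ 0, so the state is entangled.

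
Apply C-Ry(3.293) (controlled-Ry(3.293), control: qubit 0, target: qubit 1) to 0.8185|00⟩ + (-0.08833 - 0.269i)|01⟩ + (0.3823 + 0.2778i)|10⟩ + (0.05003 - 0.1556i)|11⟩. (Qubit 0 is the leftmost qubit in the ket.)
0.8185|00⟩ + (-0.08833 - 0.269i)|01⟩ + (-0.0788 + 0.1341i)|10⟩ + (0.3774 + 0.2888i)|11⟩

C-Ry(3.293) leaves the control-|0⟩ kets |00⟩, |01⟩ unchanged and applies Ry(3.293) to qubit 1 on the control-|1⟩ pair (|10⟩, |11⟩).
Ry(3.293) = [[cos(θ/2), −sin(θ/2)], [sin(θ/2), cos(θ/2)]]; θ = 3.293, cos(θ/2) ≈ -0.0756314, sin(θ/2) ≈ 0.997136.
With a = amp(|10⟩) = (0.3823 + 0.2778i) and b = amp(|11⟩) = (0.05003 - 0.1556i):
new amp(|10⟩) = (-0.0756314)·a + (-0.997136)·b = (-0.0788 + 0.1341i)
new amp(|11⟩) = (0.997136)·a + (-0.0756314)·b = (0.3774 + 0.2888i)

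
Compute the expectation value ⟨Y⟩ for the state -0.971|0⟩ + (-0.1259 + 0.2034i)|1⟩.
-0.395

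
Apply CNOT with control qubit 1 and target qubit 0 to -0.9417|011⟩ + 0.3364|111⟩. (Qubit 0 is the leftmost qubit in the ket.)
0.3364|011⟩ - 0.9417|111⟩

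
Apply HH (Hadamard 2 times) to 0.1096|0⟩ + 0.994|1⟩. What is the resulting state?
0.1096|0⟩ + 0.994|1⟩

H² = I, so an even number of Hadamards cancels: H^2 = I and the state is unchanged.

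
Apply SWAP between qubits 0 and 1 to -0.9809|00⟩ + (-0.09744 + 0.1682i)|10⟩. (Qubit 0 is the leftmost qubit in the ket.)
-0.9809|00⟩ + (-0.09744 + 0.1682i)|01⟩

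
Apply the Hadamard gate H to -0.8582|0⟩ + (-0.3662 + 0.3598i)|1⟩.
(-0.8658 + 0.2544i)|0⟩ + (-0.3479 - 0.2544i)|1⟩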